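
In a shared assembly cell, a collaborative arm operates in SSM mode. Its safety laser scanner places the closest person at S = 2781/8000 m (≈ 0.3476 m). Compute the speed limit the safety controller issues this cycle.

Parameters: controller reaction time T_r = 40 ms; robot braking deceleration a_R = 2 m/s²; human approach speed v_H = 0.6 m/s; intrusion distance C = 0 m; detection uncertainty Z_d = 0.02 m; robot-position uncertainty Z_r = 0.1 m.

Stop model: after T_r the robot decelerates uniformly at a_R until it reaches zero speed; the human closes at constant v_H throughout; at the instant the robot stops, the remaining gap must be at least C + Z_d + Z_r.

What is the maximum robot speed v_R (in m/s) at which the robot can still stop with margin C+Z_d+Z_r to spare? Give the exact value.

v_R_max = 9/20 m/s = 0.4500 m/s

collect terms ⇒ (1/4)·v_R² + (17/50)·v_R + (-1629/8000) = 0
  disc = (17/50)² − 4·(1/4)·(-1629/8000) = 12769/40000 ; √disc = 113/200
  v_R = (−(17/50) + 113/200) / (2·(1/4)) = 9/20 m/s
check:
stop time T_s = (9/20)/2 = 0.2250 s
robot covers v_R·T_r = 0.4500·0.0400 = 0.0180 m before braking
robot under decel: 0.4500²/(2·2.0000) = 0.0506 m
human over T_r+T_s: 0.6000·(0.0400+0.2250) = 0.1590 m
margins: 0.0000+0.0200+0.1000 = 0.1200 m
sum ≈ 0.0180+0.0506+0.1590+0.1200 ≈ 0.3476 m = S ✓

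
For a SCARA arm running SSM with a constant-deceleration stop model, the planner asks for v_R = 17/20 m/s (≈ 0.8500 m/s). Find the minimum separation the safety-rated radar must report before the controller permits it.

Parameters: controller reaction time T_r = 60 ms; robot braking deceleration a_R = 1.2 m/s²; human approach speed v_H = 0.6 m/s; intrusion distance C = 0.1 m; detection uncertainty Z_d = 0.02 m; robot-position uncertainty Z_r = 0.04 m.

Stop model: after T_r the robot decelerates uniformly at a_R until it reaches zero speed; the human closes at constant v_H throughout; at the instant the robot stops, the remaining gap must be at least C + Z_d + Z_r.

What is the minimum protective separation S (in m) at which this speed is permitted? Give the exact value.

S_min = 23353/24000 m = 0.9730 m

stop time T_s = (17/20)/(6/5) = 0.7083 s
reaction-phase robot travel = 0.8500·0.0600 = 0.0510 m
robot covers 0.8500·0.7083 − ½·1.2000·0.7083² = 0.3010 m while stopping
human closes 0.6000·0.7683 = 0.4610 m
margins: 0.1000+0.0200+0.0400 = 0.1600 m
S_min ≈ 0.0510+0.3010+0.4610+0.1600  ⇒  S_min = 23353/24000 m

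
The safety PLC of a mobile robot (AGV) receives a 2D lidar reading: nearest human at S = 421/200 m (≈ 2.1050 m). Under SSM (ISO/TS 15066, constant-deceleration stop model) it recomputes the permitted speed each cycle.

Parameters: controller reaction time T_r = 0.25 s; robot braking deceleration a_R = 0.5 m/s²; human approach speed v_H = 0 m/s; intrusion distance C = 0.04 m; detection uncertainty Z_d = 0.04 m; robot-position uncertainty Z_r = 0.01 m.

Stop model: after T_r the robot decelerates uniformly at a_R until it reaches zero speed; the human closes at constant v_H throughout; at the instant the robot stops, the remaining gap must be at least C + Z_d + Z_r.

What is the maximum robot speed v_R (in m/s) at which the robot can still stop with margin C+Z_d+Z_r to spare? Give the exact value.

quadratic (1)·v² + (1/4)·v + (-403/200) = 0
  disc = (1/4)² − 4·(1)·(-403/200) = 3249/400 ; √disc = 57/20
  v_R = (−(1/4) + 57/20) / (2·(1)) = 13/10 m/s
check:
braking lasts T_s = (13/10)/(1/2) = 2.6000 s
robot in T_r: 1.3000·0.2500 = 0.3250 m
robot covers 1.3000·2.6000 − ½·0.5000·2.6000² = 1.6900 m while stopping
person approaches 0.0000·(0.2500+2.6000) = 0.0000 m
margins: 0.0400+0.0400+0.0100 = 0.0900 m
sum ≈ 0.3250+1.6900+0.0000+0.0900 ≈ 2.1050 m = S ✓

v_R_max = 13/10 m/s = 1.3000 m/s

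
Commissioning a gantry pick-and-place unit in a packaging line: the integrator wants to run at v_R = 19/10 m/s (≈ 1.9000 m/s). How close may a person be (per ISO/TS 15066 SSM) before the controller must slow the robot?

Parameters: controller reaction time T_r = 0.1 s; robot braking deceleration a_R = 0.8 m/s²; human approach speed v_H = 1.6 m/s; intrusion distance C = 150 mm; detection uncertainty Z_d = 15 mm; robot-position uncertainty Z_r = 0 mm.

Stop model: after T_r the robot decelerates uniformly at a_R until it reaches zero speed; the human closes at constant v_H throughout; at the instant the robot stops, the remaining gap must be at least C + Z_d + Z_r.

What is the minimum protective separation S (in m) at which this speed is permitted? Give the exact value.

S_min = 5257/800 m = 6.5713 m

T_s = v_R/a_R = (19/10)/(4/5) = 2.3750 s
reaction-phase robot travel = 1.9000·0.1000 = 0.1900 m
robot under decel: 1.9000²/(2·0.8000) = 2.2563 m
human closes 1.6000·2.4750 = 3.9600 m
margins: 0.1500+0.0150+0.0000 = 0.1650 m
S_min ≈ 0.1900+2.2563+3.9600+0.1650  ⇒  S_min = 5257/800 m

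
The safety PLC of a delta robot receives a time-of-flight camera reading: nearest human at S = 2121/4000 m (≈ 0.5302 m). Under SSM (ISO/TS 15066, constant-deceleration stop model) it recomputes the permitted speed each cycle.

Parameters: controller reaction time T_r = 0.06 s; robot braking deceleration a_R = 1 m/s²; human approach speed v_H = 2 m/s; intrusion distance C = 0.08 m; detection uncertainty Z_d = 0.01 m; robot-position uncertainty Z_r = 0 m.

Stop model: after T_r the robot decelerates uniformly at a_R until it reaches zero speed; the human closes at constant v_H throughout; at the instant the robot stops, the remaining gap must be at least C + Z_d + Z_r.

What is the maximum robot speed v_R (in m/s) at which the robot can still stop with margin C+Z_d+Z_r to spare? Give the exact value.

v_R_max = 3/20 m/s = 0.1500 m/s

at the boundary: (1/2)·v² + (103/50)·v + (-1281/4000) = 0
  disc = (103/50)² − 4·(1/2)·(-1281/4000) = 48841/10000 ; √disc = 221/100
  v_R = (−(103/50) + 221/100) / (2·(1/2)) = 3/20 m/s
check:
braking lasts T_s = (3/20)/1 = 0.1500 s
robot in T_r: 0.1500·0.0600 = 0.0090 m
robot covers 0.1500·0.1500 − ½·1.0000·0.1500² = 0.0112 m while stopping
human closes 2.0000·0.2100 = 0.4200 m
margins: 0.0800+0.0100+0.0000 = 0.0900 m
sum ≈ 0.0090+0.0112+0.4200+0.0900 ≈ 0.5302 m = S ✓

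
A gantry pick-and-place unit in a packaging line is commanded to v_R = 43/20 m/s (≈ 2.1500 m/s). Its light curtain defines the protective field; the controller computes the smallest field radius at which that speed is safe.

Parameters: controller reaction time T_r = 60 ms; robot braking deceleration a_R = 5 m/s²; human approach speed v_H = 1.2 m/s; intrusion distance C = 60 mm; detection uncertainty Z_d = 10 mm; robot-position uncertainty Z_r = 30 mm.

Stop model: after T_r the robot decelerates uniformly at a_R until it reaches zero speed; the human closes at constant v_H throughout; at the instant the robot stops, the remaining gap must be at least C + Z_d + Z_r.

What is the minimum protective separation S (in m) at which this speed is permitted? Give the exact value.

T_s = v_R/a_R = (43/20)/5 = 0.4300 s
robot covers v_R·T_r = 2.1500·0.0600 = 0.1290 m before braking
braking distance = 2.1500²/(2·5.0000) = 0.4622 m
human over T_r+T_s: 1.2000·(0.0600+0.4300) = 0.5880 m
residual clearance needed = 0.0600+0.0100+0.0300 = 0.1000 m
S_min ≈ 0.1290+0.4622+0.5880+0.1000  ⇒  S_min = 5117/4000 m

S_min = 5117/4000 m = 1.2792 m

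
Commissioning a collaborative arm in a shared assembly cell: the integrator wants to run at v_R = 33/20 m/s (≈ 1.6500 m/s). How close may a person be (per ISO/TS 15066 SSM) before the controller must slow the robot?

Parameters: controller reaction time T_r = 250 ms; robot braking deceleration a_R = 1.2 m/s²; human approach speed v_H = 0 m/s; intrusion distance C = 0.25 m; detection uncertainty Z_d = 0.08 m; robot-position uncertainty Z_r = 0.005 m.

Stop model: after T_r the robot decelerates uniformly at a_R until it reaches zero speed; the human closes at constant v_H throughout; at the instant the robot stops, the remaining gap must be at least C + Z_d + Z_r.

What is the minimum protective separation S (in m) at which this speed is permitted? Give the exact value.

S_min = 3011/1600 m = 1.8819 m

braking lasts T_s = (33/20)/(6/5) = 1.3750 s
reaction-phase robot travel = 1.6500·0.2500 = 0.4125 m
braking distance = 1.6500²/(2·1.2000) = 1.1344 m
human over T_r+T_s: 0.0000·(0.2500+1.3750) = 0.0000 m
C+Z_d+Z_r = 0.2500+0.0800+0.0050 = 0.3350 m
S_min ≈ 0.4125+1.1344+0.0000+0.3350  ⇒  S_min = 3011/1600 m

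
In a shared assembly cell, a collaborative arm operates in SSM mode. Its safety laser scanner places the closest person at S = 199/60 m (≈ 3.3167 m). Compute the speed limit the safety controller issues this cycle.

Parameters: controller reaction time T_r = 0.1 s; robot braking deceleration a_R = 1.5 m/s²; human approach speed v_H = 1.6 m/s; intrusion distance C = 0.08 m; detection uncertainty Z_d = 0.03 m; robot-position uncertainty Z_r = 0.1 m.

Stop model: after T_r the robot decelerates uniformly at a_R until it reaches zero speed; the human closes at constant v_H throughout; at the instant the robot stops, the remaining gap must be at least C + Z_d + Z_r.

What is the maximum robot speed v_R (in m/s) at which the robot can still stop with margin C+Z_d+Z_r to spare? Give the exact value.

v_R_max = 17/10 m/s = 1.7000 m/s

at the boundary: (1/3)·v² + (7/6)·v + (-221/75) = 0
  disc = (7/6)² − 4·(1/3)·(-221/75) = 529/100 ; √disc = 23/10
  v_R = (−(7/6) + 23/10) / (2·(1/3)) = 17/10 m/s
check:
T_s = v_R/a_R = (17/10)/(3/2) = 1.1333 s
robot covers v_R·T_r = 1.7000·0.1000 = 0.1700 m before braking
braking distance = 1.7000²/(2·1.5000) = 0.9633 m
human closes 1.6000·1.2333 = 1.9733 m
residual clearance needed = 0.0800+0.0300+0.1000 = 0.2100 m
sum ≈ 0.1700+0.9633+1.9733+0.2100 ≈ 3.3167 m = S ✓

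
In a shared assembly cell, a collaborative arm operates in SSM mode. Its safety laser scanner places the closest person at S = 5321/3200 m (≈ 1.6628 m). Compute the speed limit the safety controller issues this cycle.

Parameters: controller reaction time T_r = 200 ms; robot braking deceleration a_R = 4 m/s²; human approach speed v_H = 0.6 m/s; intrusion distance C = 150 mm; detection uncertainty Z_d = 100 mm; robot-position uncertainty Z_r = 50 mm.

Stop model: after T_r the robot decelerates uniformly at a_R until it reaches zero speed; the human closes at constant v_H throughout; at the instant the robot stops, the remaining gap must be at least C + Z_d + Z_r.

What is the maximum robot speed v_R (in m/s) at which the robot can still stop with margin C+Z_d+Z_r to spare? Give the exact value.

at the boundary: (1/8)·v² + (7/20)·v + (-3977/3200) = 0
  disc = (7/20)² − 4·(1/8)·(-3977/3200) = 4761/6400 ; √disc = 69/80
  v_R = (−(7/20) + 69/80) / (2·(1/8)) = 41/20 m/s
check:
braking lasts T_s = (41/20)/4 = 0.5125 s
reaction-phase robot travel = 2.0500·0.2000 = 0.4100 m
braking distance = 2.0500²/(2·4.0000) = 0.5253 m
person approaches 0.6000·(0.2000+0.5125) = 0.4275 m
margins: 0.1500+0.1000+0.0500 = 0.3000 m
sum ≈ 0.4100+0.5253+0.4275+0.3000 ≈ 1.6628 m = S ✓

v_R_max = 41/20 m/s = 2.0500 m/s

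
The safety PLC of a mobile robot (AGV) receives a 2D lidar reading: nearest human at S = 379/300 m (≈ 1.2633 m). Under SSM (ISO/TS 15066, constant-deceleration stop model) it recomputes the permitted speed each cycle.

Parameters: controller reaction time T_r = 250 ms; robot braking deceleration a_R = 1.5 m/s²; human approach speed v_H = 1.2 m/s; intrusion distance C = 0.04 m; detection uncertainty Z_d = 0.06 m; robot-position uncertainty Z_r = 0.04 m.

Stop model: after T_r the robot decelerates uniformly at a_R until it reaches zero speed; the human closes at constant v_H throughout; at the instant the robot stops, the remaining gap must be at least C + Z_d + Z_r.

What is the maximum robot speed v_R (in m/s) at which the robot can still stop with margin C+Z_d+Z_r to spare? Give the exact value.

v_R_max = 13/20 m/s = 0.6500 m/s

at the boundary: (1/3)·v² + (21/20)·v + (-247/300) = 0
  disc = (21/20)² − 4·(1/3)·(-247/300) = 7921/3600 ; √disc = 89/60
  v_R = (−(21/20) + 89/60) / (2·(1/3)) = 13/20 m/s
check:
stop time T_s = (13/20)/(3/2) = 0.4333 s
reaction-phase robot travel = 0.6500·0.2500 = 0.1625 m
robot covers 0.6500·0.4333 − ½·1.5000·0.4333² = 0.1408 m while stopping
human closes 1.2000·0.6833 = 0.8200 m
residual clearance needed = 0.0400+0.0600+0.0400 = 0.1400 m
sum ≈ 0.1625+0.1408+0.8200+0.1400 ≈ 1.2633 m = S ✓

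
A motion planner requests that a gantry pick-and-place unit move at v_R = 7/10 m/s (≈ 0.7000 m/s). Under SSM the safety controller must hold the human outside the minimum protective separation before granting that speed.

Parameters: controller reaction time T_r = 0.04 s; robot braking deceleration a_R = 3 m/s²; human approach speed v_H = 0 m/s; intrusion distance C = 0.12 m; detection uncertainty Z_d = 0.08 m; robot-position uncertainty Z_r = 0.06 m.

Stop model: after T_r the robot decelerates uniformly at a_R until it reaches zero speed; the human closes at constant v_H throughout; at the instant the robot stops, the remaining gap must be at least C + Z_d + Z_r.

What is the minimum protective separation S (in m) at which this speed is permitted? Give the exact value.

S_min = 1109/3000 m = 0.3697 m

braking lasts T_s = (7/10)/3 = 0.2333 s
reaction-phase robot travel = 0.7000·0.0400 = 0.0280 m
robot under decel: 0.7000²/(2·3.0000) = 0.0817 m
human closes 0.0000·0.2733 = 0.0000 m
margins: 0.1200+0.0800+0.0600 = 0.2600 m
S_min ≈ 0.0280+0.0817+0.0000+0.2600  ⇒  S_min = 1109/3000 m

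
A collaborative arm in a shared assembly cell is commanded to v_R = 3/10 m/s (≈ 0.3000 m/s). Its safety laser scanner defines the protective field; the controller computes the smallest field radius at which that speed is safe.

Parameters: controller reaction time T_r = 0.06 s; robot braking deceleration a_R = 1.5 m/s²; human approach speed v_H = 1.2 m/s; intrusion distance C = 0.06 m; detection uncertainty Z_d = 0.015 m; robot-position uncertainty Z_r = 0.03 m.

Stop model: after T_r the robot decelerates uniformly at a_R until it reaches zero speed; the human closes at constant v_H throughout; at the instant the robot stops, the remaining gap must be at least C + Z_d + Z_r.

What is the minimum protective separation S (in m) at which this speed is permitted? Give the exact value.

S_min = 93/200 m = 0.4650 m

stop time T_s = (3/10)/(3/2) = 0.2000 s
reaction-phase robot travel = 0.3000·0.0600 = 0.0180 m
robot covers 0.3000·0.2000 − ½·1.5000·0.2000² = 0.0300 m while stopping
human over T_r+T_s: 1.2000·(0.0600+0.2000) = 0.3120 m
margins: 0.0600+0.0150+0.0300 = 0.1050 m
S_min ≈ 0.0180+0.0300+0.3120+0.1050  ⇒  S_min = 93/200 m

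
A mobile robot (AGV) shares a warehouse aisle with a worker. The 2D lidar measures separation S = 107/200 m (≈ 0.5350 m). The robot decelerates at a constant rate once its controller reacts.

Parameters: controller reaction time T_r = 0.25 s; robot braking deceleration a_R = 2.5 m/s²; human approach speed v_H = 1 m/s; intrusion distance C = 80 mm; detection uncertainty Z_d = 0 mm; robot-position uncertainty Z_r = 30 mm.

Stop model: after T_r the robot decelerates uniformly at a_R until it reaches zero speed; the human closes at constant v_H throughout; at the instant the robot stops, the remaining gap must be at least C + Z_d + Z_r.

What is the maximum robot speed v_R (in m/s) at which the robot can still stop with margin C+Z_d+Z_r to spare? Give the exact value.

at the boundary: (1/5)·v² + (13/20)·v + (-7/40) = 0
  disc = (13/20)² − 4·(1/5)·(-7/40) = 9/16 ; √disc = 3/4
  v_R = (−(13/20) + 3/4) / (2·(1/5)) = 1/4 m/s
check:
braking lasts T_s = (1/4)/(5/2) = 0.1000 s
robot in T_r: 0.2500·0.2500 = 0.0625 m
robot under decel: 0.2500²/(2·2.5000) = 0.0125 m
human over T_r+T_s: 1.0000·(0.2500+0.1000) = 0.3500 m
C+Z_d+Z_r = 0.0800+0.0000+0.0300 = 0.1100 m
sum ≈ 0.0625+0.0125+0.3500+0.1100 ≈ 0.5350 m = S ✓

v_R_max = 1/4 m/s = 0.2500 m/s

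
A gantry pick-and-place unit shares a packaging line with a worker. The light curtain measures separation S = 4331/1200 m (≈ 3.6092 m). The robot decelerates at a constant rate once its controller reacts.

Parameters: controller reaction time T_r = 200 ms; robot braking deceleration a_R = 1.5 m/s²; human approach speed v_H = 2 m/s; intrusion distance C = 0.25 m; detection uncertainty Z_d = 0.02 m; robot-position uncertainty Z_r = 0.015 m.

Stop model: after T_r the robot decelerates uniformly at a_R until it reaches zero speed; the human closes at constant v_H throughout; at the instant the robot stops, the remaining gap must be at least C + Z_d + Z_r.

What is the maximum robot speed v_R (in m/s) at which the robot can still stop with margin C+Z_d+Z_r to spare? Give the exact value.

collect terms ⇒ (1/3)·v_R² + (23/15)·v_R + (-3509/1200) = 0
  disc = (23/15)² − 4·(1/3)·(-3509/1200) = 25/4 ; √disc = 5/2
  v_R = (−(23/15) + 5/2) / (2·(1/3)) = 29/20 m/s
check:
T_s = v_R/a_R = (29/20)/(3/2) = 0.9667 s
robot in T_r: 1.4500·0.2000 = 0.2900 m
robot covers 1.4500·0.9667 − ½·1.5000·0.9667² = 0.7008 m while stopping
person approaches 2.0000·(0.2000+0.9667) = 2.3333 m
C+Z_d+Z_r = 0.2500+0.0200+0.0150 = 0.2850 m
sum ≈ 0.2900+0.7008+2.3333+0.2850 ≈ 3.6092 m = S ✓

v_R_max = 29/20 m/s = 1.4500 m/s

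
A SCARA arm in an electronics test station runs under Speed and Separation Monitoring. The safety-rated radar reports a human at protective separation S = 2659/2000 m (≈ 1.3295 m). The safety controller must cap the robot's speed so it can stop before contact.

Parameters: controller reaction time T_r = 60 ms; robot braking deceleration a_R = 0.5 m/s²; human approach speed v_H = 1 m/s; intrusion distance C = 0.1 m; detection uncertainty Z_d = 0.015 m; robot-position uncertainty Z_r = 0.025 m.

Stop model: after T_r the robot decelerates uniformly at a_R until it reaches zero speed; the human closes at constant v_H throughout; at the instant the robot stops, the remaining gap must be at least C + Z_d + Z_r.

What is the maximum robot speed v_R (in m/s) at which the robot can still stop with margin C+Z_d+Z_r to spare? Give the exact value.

v_R_max = 9/20 m/s = 0.4500 m/s

quadratic (1)·v² + (103/50)·v + (-2259/2000) = 0
  disc = (103/50)² − 4·(1)·(-2259/2000) = 5476/625 ; √disc = 74/25
  v_R = (−(103/50) + 74/25) / (2·(1)) = 9/20 m/s
check:
stop time T_s = (9/20)/(1/2) = 0.9000 s
robot in T_r: 0.4500·0.0600 = 0.0270 m
robot under decel: 0.4500²/(2·0.5000) = 0.2025 m
human closes 1.0000·0.9600 = 0.9600 m
C+Z_d+Z_r = 0.1000+0.0150+0.0250 = 0.1400 m
sum ≈ 0.0270+0.2025+0.9600+0.1400 ≈ 1.3295 m = S ✓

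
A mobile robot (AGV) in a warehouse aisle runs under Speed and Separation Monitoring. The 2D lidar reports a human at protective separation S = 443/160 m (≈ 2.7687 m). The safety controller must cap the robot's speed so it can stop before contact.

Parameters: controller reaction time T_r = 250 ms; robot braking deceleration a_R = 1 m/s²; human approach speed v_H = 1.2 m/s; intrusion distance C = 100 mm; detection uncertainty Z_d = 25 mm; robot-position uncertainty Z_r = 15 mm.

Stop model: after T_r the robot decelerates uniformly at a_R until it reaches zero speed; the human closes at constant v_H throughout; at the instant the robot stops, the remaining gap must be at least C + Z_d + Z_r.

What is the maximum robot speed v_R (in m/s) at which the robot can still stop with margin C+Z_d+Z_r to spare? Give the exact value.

v_R_max = 23/20 m/s = 1.1500 m/s

at the boundary: (1/2)·v² + (29/20)·v + (-1863/800) = 0
  disc = (29/20)² − 4·(1/2)·(-1863/800) = 169/25 ; √disc = 13/5
  v_R = (−(29/20) + 13/5) / (2·(1/2)) = 23/20 m/s
check:
braking lasts T_s = (23/20)/1 = 1.1500 s
robot covers v_R·T_r = 1.1500·0.2500 = 0.2875 m before braking
robot under decel: 1.1500²/(2·1.0000) = 0.6613 m
human closes 1.2000·1.4000 = 1.6800 m
margins: 0.1000+0.0250+0.0150 = 0.1400 m
sum ≈ 0.2875+0.6613+1.6800+0.1400 ≈ 2.7687 m = S ✓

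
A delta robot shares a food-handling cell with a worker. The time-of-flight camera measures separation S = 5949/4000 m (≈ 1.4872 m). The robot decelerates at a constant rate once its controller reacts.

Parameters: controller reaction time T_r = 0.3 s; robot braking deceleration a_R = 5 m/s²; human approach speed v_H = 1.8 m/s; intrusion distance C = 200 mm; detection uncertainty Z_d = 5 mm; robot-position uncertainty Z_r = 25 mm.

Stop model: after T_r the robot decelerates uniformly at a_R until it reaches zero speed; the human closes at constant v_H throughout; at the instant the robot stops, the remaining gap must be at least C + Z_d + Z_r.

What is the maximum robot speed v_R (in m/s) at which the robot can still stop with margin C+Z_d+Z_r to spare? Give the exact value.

v_R_max = 19/20 m/s = 0.9500 m/s

at the boundary: (1/10)·v² + (33/50)·v + (-2869/4000) = 0
  disc = (33/50)² − 4·(1/10)·(-2869/4000) = 289/400 ; √disc = 17/20
  v_R = (−(33/50) + 17/20) / (2·(1/10)) = 19/20 m/s
check:
braking lasts T_s = (19/20)/5 = 0.1900 s
robot in T_r: 0.9500·0.3000 = 0.2850 m
braking distance = 0.9500²/(2·5.0000) = 0.0902 m
person approaches 1.8000·(0.3000+0.1900) = 0.8820 m
margins: 0.2000+0.0050+0.0250 = 0.2300 m
sum ≈ 0.2850+0.0902+0.8820+0.2300 ≈ 1.4872 m = S ✓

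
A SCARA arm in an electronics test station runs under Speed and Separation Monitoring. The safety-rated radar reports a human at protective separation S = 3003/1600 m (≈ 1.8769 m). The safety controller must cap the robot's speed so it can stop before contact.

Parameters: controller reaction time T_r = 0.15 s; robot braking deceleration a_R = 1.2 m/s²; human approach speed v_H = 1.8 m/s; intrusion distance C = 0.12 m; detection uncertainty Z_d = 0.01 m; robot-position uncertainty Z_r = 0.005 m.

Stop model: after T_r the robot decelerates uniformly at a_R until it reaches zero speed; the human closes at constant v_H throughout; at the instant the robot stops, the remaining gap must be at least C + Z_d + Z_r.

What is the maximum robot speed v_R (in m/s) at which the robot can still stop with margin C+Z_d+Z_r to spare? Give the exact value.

v_R_max = 3/4 m/s = 0.7500 m/s

collect terms ⇒ (5/12)·v_R² + (33/20)·v_R + (-471/320) = 0
  disc = (33/20)² − 4·(5/12)·(-471/320) = 8281/1600 ; √disc = 91/40
  v_R = (−(33/20) + 91/40) / (2·(5/12)) = 3/4 m/s
check:
braking lasts T_s = (3/4)/(6/5) = 0.6250 s
robot in T_r: 0.7500·0.1500 = 0.1125 m
braking distance = 0.7500²/(2·1.2000) = 0.2344 m
person approaches 1.8000·(0.1500+0.6250) = 1.3950 m
margins: 0.1200+0.0100+0.0050 = 0.1350 m
sum ≈ 0.1125+0.2344+1.3950+0.1350 ≈ 1.8769 m = S ✓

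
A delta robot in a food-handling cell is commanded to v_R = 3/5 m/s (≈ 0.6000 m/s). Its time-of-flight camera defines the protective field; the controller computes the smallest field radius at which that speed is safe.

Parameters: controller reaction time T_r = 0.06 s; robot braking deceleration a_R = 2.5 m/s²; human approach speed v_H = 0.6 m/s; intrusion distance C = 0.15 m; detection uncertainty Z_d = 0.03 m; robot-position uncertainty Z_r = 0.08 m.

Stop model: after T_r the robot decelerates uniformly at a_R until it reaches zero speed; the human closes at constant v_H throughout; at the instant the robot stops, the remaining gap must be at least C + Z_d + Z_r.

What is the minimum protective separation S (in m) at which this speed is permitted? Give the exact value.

T_s = v_R/a_R = (3/5)/(5/2) = 0.2400 s
reaction-phase robot travel = 0.6000·0.0600 = 0.0360 m
braking distance = 0.6000²/(2·2.5000) = 0.0720 m
human over T_r+T_s: 0.6000·(0.0600+0.2400) = 0.1800 m
margins: 0.1500+0.0300+0.0800 = 0.2600 m
S_min ≈ 0.0360+0.0720+0.1800+0.2600  ⇒  S_min = 137/250 m

S_min = 137/250 m = 0.5480 m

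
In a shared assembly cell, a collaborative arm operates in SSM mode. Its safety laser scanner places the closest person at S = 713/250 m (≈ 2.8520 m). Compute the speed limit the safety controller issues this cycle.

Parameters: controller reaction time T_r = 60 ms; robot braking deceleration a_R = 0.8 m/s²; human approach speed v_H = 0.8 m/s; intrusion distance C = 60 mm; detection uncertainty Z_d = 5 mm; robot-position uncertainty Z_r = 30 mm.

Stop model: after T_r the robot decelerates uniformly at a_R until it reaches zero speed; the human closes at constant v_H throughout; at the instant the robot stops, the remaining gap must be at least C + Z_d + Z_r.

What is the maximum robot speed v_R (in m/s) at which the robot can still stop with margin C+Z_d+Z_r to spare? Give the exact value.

v_R_max = 7/5 m/s = 1.4000 m/s

quadratic (5/8)·v² + (53/50)·v + (-2709/1000) = 0
  disc = (53/50)² − 4·(5/8)·(-2709/1000) = 78961/10000 ; √disc = 281/100
  v_R = (−(53/50) + 281/100) / (2·(5/8)) = 7/5 m/s
check:
stop time T_s = (7/5)/(4/5) = 1.7500 s
robot covers v_R·T_r = 1.4000·0.0600 = 0.0840 m before braking
braking distance = 1.4000²/(2·0.8000) = 1.2250 m
human closes 0.8000·1.8100 = 1.4480 m
C+Z_d+Z_r = 0.0600+0.0050+0.0300 = 0.0950 m
sum ≈ 0.0840+1.2250+1.4480+0.0950 ≈ 2.8520 m = S ✓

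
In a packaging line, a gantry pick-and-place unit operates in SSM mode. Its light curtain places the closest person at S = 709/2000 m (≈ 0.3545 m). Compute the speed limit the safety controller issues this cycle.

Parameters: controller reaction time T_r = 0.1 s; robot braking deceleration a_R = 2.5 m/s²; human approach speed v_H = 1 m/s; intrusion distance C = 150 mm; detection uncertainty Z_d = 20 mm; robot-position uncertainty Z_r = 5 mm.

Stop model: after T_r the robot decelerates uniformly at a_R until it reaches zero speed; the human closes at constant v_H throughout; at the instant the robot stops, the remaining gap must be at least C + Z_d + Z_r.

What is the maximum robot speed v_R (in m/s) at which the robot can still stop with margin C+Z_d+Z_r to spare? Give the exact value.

at the boundary: (1/5)·v² + (1/2)·v + (-159/2000) = 0
  disc = (1/2)² − 4·(1/5)·(-159/2000) = 196/625 ; √disc = 14/25
  v_R = (−(1/2) + 14/25) / (2·(1/5)) = 3/20 m/s
check:
T_s = v_R/a_R = (3/20)/(5/2) = 0.0600 s
robot in T_r: 0.1500·0.1000 = 0.0150 m
robot under decel: 0.1500²/(2·2.5000) = 0.0045 m
person approaches 1.0000·(0.1000+0.0600) = 0.1600 m
margins: 0.1500+0.0200+0.0050 = 0.1750 m
sum ≈ 0.0150+0.0045+0.1600+0.1750 ≈ 0.3545 m = S ✓

v_R_max = 3/20 m/s = 0.1500 m/s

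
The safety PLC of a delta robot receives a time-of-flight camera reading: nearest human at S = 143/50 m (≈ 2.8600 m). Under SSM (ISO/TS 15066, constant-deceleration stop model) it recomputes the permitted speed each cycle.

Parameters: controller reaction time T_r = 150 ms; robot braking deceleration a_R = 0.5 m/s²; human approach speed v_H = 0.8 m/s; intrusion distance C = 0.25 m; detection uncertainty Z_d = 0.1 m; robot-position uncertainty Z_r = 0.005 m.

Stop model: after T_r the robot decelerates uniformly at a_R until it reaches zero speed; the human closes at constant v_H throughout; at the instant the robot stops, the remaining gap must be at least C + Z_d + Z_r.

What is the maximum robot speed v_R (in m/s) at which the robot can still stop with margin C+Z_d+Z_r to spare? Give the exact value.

v_R_max = 9/10 m/s = 0.9000 m/s

collect terms ⇒ (1)·v_R² + (7/4)·v_R + (-477/200) = 0
  disc = (7/4)² − 4·(1)·(-477/200) = 5041/400 ; √disc = 71/20
  v_R = (−(7/4) + 71/20) / (2·(1)) = 9/10 m/s
check:
T_s = v_R/a_R = (9/10)/(1/2) = 1.8000 s
robot in T_r: 0.9000·0.1500 = 0.1350 m
robot under decel: 0.9000²/(2·0.5000) = 0.8100 m
human closes 0.8000·1.9500 = 1.5600 m
margins: 0.2500+0.1000+0.0050 = 0.3550 m
sum ≈ 0.1350+0.8100+1.5600+0.3550 ≈ 2.8600 m = S ✓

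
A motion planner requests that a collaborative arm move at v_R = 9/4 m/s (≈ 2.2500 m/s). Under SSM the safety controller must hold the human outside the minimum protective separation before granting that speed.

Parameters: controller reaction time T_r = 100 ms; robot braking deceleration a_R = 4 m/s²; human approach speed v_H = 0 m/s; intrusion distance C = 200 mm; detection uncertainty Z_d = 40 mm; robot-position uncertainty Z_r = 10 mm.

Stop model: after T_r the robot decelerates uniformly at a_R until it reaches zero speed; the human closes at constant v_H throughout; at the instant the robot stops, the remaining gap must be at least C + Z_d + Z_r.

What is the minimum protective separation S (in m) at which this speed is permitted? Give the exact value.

S_min = 709/640 m = 1.1078 m

T_s = v_R/a_R = (9/4)/4 = 0.5625 s
robot covers v_R·T_r = 2.2500·0.1000 = 0.2250 m before braking
braking distance = 2.2500²/(2·4.0000) = 0.6328 m
human over T_r+T_s: 0.0000·(0.1000+0.5625) = 0.0000 m
C+Z_d+Z_r = 0.2000+0.0400+0.0100 = 0.2500 m
S_min ≈ 0.2250+0.6328+0.0000+0.2500  ⇒  S_min = 709/640 m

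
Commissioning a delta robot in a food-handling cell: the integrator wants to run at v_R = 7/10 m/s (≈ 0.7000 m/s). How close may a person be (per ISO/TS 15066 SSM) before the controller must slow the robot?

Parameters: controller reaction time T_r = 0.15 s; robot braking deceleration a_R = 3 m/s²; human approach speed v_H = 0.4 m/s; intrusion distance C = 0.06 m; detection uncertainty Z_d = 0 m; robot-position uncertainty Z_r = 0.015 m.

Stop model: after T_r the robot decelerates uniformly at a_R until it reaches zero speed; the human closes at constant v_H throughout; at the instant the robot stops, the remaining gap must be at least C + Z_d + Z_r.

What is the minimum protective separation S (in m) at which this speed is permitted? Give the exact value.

S_min = 83/200 m = 0.4150 m

braking lasts T_s = (7/10)/3 = 0.2333 s
robot in T_r: 0.7000·0.1500 = 0.1050 m
robot covers 0.7000·0.2333 − ½·3.0000·0.2333² = 0.0817 m while stopping
person approaches 0.4000·(0.1500+0.2333) = 0.1533 m
residual clearance needed = 0.0600+0.0000+0.0150 = 0.0750 m
S_min ≈ 0.1050+0.0817+0.1533+0.0750  ⇒  S_min = 83/200 m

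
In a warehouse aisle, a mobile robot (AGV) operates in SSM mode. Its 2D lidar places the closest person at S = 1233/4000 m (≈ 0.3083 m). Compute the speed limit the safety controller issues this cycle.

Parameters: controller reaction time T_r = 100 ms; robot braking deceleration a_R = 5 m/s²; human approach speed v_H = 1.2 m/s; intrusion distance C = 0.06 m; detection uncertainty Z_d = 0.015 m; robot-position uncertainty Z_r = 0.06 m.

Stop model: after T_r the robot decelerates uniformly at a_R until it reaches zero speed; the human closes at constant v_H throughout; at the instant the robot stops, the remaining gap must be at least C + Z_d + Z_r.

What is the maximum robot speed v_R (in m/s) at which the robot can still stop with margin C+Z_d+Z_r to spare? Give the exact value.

v_R_max = 3/20 m/s = 0.1500 m/s

collect terms ⇒ (1/10)·v_R² + (17/50)·v_R + (-213/4000) = 0
  disc = (17/50)² − 4·(1/10)·(-213/4000) = 1369/10000 ; √disc = 37/100
  v_R = (−(17/50) + 37/100) / (2·(1/10)) = 3/20 m/s
check:
stop time T_s = (3/20)/5 = 0.0300 s
robot covers v_R·T_r = 0.1500·0.1000 = 0.0150 m before braking
robot under decel: 0.1500²/(2·5.0000) = 0.0022 m
person approaches 1.2000·(0.1000+0.0300) = 0.1560 m
margins: 0.0600+0.0150+0.0600 = 0.1350 m
sum ≈ 0.0150+0.0022+0.1560+0.1350 ≈ 0.3083 m = S ✓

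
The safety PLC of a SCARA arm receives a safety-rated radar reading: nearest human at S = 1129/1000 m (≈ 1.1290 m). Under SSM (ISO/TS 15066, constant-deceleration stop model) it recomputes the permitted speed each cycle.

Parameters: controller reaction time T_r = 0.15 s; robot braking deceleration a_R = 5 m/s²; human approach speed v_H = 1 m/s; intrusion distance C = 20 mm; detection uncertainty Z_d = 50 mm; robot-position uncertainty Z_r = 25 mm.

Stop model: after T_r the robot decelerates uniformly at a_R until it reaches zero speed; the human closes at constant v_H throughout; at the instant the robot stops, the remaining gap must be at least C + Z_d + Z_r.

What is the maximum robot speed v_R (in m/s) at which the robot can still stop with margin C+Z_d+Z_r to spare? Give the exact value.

at the boundary: (1/10)·v² + (7/20)·v + (-221/250) = 0
  disc = (7/20)² − 4·(1/10)·(-221/250) = 4761/10000 ; √disc = 69/100
  v_R = (−(7/20) + 69/100) / (2·(1/10)) = 17/10 m/s
check:
T_s = v_R/a_R = (17/10)/5 = 0.3400 s
reaction-phase robot travel = 1.7000·0.1500 = 0.2550 m
robot under decel: 1.7000²/(2·5.0000) = 0.2890 m
human closes 1.0000·0.4900 = 0.4900 m
residual clearance needed = 0.0200+0.0500+0.0250 = 0.0950 m
sum ≈ 0.2550+0.2890+0.4900+0.0950 ≈ 1.1290 m = S ✓

v_R_max = 17/10 m/s = 1.7000 m/s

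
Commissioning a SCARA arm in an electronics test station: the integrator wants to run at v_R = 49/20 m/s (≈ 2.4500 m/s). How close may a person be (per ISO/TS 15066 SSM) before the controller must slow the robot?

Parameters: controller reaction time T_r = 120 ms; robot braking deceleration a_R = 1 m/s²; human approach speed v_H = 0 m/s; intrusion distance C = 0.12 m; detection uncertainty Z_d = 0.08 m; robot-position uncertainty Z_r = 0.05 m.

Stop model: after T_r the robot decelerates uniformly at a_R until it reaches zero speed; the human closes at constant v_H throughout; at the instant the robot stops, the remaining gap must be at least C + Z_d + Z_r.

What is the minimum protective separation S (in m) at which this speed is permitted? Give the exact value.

T_s = v_R/a_R = (49/20)/1 = 2.4500 s
robot covers v_R·T_r = 2.4500·0.1200 = 0.2940 m before braking
braking distance = 2.4500²/(2·1.0000) = 3.0013 m
person approaches 0.0000·(0.1200+2.4500) = 0.0000 m
C+Z_d+Z_r = 0.1200+0.0800+0.0500 = 0.2500 m
S_min ≈ 0.2940+3.0013+0.0000+0.2500  ⇒  S_min = 14181/4000 m

S_min = 14181/4000 m = 3.5452 m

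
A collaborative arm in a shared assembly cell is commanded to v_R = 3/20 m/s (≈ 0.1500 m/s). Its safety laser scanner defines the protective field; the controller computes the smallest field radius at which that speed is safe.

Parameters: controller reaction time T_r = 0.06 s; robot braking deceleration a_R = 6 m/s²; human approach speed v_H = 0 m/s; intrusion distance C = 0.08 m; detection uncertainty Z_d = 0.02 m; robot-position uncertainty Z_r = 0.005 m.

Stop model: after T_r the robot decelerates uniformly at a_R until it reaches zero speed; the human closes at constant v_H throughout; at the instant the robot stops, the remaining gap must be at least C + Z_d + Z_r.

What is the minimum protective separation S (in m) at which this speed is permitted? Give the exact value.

braking lasts T_s = (3/20)/6 = 0.0250 s
robot in T_r: 0.1500·0.0600 = 0.0090 m
braking distance = 0.1500²/(2·6.0000) = 0.0019 m
human closes 0.0000·0.0850 = 0.0000 m
C+Z_d+Z_r = 0.0800+0.0200+0.0050 = 0.1050 m
S_min ≈ 0.0090+0.0019+0.0000+0.1050  ⇒  S_min = 927/8000 m

S_min = 927/8000 m = 0.1159 m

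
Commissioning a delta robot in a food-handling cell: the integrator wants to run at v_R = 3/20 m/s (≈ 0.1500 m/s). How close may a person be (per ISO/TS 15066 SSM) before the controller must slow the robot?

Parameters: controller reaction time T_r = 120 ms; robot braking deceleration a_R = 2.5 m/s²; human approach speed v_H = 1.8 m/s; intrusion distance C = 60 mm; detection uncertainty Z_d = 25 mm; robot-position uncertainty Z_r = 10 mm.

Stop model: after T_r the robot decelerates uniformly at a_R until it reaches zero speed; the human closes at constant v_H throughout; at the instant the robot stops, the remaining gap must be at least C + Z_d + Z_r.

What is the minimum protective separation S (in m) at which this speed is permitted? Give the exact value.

S_min = 883/2000 m = 0.4415 m

stop time T_s = (3/20)/(5/2) = 0.0600 s
robot in T_r: 0.1500·0.1200 = 0.0180 m
robot under decel: 0.1500²/(2·2.5000) = 0.0045 m
human closes 1.8000·0.1800 = 0.3240 m
C+Z_d+Z_r = 0.0600+0.0250+0.0100 = 0.0950 m
S_min ≈ 0.0180+0.0045+0.3240+0.0950  ⇒  S_min = 883/2000 m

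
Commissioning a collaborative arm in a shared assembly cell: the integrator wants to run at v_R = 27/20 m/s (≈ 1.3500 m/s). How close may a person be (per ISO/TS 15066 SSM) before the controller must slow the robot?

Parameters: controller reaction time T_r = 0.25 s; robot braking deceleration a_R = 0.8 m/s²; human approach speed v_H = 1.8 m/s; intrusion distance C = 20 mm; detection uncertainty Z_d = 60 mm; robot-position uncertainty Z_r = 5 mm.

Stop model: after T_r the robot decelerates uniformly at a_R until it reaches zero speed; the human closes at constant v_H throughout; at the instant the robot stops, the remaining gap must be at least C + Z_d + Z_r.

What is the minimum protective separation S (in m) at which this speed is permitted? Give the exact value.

stop time T_s = (27/20)/(4/5) = 1.6875 s
robot covers v_R·T_r = 1.3500·0.2500 = 0.3375 m before braking
robot covers 1.3500·1.6875 − ½·0.8000·1.6875² = 1.1391 m while stopping
human over T_r+T_s: 1.8000·(0.2500+1.6875) = 3.4875 m
C+Z_d+Z_r = 0.0200+0.0600+0.0050 = 0.0850 m
S_min ≈ 0.3375+1.1391+3.4875+0.0850  ⇒  S_min = 16157/3200 m

S_min = 16157/3200 m = 5.0491 m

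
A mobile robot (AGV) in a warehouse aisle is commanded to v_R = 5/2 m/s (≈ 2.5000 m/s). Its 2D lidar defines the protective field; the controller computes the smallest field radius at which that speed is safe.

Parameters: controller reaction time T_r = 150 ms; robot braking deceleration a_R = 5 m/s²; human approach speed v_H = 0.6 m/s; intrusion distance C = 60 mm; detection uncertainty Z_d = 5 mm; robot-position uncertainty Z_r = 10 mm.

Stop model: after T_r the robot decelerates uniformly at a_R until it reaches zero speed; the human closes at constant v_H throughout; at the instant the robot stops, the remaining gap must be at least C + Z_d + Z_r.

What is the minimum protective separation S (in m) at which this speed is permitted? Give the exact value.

stop time T_s = (5/2)/5 = 0.5000 s
reaction-phase robot travel = 2.5000·0.1500 = 0.3750 m
robot under decel: 2.5000²/(2·5.0000) = 0.6250 m
human closes 0.6000·0.6500 = 0.3900 m
residual clearance needed = 0.0600+0.0050+0.0100 = 0.0750 m
S_min ≈ 0.3750+0.6250+0.3900+0.0750  ⇒  S_min = 293/200 m

S_min = 293/200 m = 1.4650 m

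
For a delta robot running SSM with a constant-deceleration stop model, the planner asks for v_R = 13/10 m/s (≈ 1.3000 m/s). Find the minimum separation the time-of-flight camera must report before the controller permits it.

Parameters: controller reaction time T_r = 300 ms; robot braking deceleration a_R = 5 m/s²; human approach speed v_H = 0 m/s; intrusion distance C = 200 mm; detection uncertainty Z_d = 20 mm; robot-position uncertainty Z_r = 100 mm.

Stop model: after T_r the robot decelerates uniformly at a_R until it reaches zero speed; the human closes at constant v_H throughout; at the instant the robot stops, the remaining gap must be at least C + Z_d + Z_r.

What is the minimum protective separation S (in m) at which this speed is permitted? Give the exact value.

braking lasts T_s = (13/10)/5 = 0.2600 s
reaction-phase robot travel = 1.3000·0.3000 = 0.3900 m
robot under decel: 1.3000²/(2·5.0000) = 0.1690 m
human over T_r+T_s: 0.0000·(0.3000+0.2600) = 0.0000 m
C+Z_d+Z_r = 0.2000+0.0200+0.1000 = 0.3200 m
S_min ≈ 0.3900+0.1690+0.0000+0.3200  ⇒  S_min = 879/1000 m

S_min = 879/1000 m = 0.8790 m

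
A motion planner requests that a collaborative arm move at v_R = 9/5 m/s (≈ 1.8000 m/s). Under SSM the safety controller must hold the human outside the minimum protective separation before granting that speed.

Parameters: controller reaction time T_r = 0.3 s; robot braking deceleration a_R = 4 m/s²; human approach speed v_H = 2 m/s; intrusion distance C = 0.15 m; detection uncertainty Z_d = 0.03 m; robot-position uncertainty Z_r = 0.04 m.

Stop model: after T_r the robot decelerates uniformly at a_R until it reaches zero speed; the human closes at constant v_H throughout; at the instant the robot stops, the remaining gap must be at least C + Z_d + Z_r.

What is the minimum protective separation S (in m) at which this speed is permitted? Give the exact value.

S_min = 533/200 m = 2.6650 m

T_s = v_R/a_R = (9/5)/4 = 0.4500 s
robot covers v_R·T_r = 1.8000·0.3000 = 0.5400 m before braking
braking distance = 1.8000²/(2·4.0000) = 0.4050 m
person approaches 2.0000·(0.3000+0.4500) = 1.5000 m
margins: 0.1500+0.0300+0.0400 = 0.2200 m
S_min ≈ 0.5400+0.4050+1.5000+0.2200  ⇒  S_min = 533/200 m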